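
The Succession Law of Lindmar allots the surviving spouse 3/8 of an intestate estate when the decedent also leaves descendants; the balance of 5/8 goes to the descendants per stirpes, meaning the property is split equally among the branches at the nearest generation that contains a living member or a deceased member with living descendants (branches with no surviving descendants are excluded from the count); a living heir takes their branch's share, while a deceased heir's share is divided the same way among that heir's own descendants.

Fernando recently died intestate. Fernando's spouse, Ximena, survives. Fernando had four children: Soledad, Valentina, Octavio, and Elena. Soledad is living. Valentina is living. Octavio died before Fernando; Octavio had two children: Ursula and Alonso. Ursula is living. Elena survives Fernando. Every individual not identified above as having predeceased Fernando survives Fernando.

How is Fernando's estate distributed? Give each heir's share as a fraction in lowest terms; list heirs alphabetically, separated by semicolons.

Ximena, as surviving spouse, takes 3/8.
The remaining 5/8 passes to Fernando's descendants per stirpes.
The 5/8 is divided into 4 equal shares of 5/32 among Soledad, Valentina, Octavio, Elena.
Soledad is living and takes 5/32.
Valentina is living and takes 5/32.
Octavio predeceased; the 5/32 allotted to Octavio's branch passes to Octavio's issue by representation.
The 5/32 is divided into 2 equal shares of 5/64 among Ursula, Alonso.
Ursula is living and takes 5/64.
Alonso is living and takes 5/64.
Elena is living and takes 5/32.

Alonso 5/64; Elena 5/32; Soledad 5/32; Ursula 5/64; Valentina 5/32; Ximena 3/8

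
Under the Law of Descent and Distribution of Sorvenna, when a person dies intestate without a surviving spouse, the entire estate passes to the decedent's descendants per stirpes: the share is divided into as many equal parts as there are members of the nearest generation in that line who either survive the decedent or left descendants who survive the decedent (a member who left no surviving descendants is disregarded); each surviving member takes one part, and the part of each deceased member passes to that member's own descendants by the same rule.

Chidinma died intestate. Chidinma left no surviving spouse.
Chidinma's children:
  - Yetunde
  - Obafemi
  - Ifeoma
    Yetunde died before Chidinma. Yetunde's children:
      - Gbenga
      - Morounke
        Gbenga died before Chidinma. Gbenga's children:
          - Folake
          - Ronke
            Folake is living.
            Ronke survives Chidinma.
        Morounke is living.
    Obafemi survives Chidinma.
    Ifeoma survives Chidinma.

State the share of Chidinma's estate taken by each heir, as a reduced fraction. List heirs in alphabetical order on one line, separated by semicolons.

Folake 1/12; Ifeoma 1/3; Morounke 1/6; Obafemi 1/3; Ronke 1/12

There is no surviving spouse, so the entire estate passes to Chidinma's descendants per stirpes.
The estate is divided into 3 equal shares of 1/3 among Yetunde, Obafemi, Ifeoma.
Yetunde predeceased; the 1/3 allotted to Yetunde's branch passes to Yetunde's issue by representation.
The 1/3 is divided into 2 equal shares of 1/6 among Gbenga, Morounke.
Gbenga predeceased; the 1/6 allotted to Gbenga's branch passes to Gbenga's issue by representation.
The 1/6 is divided into 2 equal shares of 1/12 among Folake, Ronke.
Folake is living and takes 1/12.
Ronke is living and takes 1/12.
Morounke is living and takes 1/6.
Obafemi is living and takes 1/3.
Ifeoma is living and takes 1/3.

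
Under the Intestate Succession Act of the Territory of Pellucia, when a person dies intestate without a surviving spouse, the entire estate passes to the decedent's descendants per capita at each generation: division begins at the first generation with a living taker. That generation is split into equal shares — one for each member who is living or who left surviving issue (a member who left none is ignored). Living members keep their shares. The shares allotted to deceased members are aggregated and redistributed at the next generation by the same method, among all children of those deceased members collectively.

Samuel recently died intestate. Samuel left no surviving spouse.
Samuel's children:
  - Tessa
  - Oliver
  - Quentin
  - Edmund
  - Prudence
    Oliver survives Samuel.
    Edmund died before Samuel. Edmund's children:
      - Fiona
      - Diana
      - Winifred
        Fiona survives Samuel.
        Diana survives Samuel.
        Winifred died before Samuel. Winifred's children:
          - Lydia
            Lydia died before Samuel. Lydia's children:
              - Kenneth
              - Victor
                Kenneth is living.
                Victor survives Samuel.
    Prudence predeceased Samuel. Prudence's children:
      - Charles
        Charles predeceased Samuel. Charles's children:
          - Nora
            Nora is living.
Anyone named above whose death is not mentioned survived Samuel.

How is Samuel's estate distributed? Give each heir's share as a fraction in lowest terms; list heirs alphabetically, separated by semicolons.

There is no surviving spouse, so the entire estate passes to Samuel's descendants per capita at each generation.
At generation 1 (Tessa, Oliver, Quentin, Edmund, Prudence) there are 5 shares of (1)/5 = 1/5 each.
Living: Tessa, Oliver, and Quentin — each takes 1/5.
Deceased: Edmund and Prudence. Their combined 2/5 is pooled and carried to generation 2.
At generation 2 (Fiona, Diana, Winifred, Charles) there are 4 shares of (2/5)/4 = 1/10 each.
Living: Fiona and Diana — each takes 1/10.
Deceased: Winifred and Charles. Their combined 1/5 is pooled and carried to generation 3.
At generation 3 (Lydia, Nora) there are 2 shares of (1/5)/2 = 1/10 each.
Living: Nora — each takes 1/10.
Deceased: Lydia. That 1/10 share is carried to generation 4.
At generation 4 (Kenneth, Victor) there are 2 shares of (1/10)/2 = 1/20 each.
Living: Kenneth and Victor — each takes 1/20.

Diana 1/10; Fiona 1/10; Kenneth 1/20; Nora 1/10; Oliver 1/5; Quentin 1/5; Tessa 1/5; Victor 1/20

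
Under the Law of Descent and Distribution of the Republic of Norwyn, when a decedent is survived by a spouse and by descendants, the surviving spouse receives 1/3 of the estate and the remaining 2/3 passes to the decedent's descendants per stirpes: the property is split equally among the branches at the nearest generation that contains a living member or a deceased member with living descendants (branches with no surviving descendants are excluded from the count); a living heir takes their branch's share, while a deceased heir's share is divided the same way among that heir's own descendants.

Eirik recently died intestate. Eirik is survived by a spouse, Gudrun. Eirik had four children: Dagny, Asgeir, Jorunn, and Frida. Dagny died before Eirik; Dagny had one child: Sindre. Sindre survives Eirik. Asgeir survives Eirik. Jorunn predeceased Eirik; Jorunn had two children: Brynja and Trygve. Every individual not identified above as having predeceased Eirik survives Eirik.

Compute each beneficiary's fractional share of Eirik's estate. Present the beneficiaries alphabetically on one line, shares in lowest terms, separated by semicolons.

Gudrun, as surviving spouse, takes 1/3.
The remaining 2/3 passes to Eirik's descendants per stirpes.
The 2/3 is divided into 4 equal shares of 1/6 among Dagny, Asgeir, Jorunn, Frida.
Dagny predeceased; the 1/6 allotted to Dagny's branch passes to Dagny's issue by representation.
Sindre is the sole taker at this level and receives the full 1/6.
Asgeir is living and takes 1/6.
Jorunn predeceased; the 1/6 allotted to Jorunn's branch passes to Jorunn's issue by representation.
The 1/6 is divided into 2 equal shares of 1/12 among Brynja, Trygve.
Brynja is living and takes 1/12.
Trygve is living and takes 1/12.
Frida is living and takes 1/6.

Asgeir 1/6; Brynja 1/12; Frida 1/6; Gudrun 1/3; Sindre 1/6; Trygve 1/12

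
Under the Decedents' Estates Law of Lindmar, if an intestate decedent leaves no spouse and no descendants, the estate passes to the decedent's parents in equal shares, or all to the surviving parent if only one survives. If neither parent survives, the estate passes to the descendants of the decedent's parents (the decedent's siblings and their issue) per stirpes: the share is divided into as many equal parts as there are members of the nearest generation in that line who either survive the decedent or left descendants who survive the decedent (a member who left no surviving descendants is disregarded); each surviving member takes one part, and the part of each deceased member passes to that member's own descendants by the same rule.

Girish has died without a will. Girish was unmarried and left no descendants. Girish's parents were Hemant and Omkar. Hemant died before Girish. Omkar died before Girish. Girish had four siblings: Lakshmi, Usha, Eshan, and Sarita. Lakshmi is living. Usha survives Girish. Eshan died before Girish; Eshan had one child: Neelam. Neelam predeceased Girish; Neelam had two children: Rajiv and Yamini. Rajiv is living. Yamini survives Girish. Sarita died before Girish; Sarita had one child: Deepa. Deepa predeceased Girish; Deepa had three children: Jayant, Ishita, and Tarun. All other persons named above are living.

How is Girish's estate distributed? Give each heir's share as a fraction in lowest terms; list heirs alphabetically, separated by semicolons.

Neither parent survives and there are no descendants, so the estate passes to Girish's siblings and their issue per stirpes.
The estate is divided into 4 equal shares of 1/4 among Lakshmi, Usha, Eshan, Sarita.
Lakshmi is living and takes 1/4.
Usha is living and takes 1/4.
Eshan predeceased; the 1/4 allotted to Eshan's branch passes to Eshan's issue by representation.
Neelam's line is the sole branch at this level, so the full 1/4 passes to Neelam's issue by representation.
The 1/4 is divided into 2 equal shares of 1/8 among Rajiv, Yamini.
Rajiv is living and takes 1/8.
Yamini is living and takes 1/8.
Sarita predeceased; the 1/4 allotted to Sarita's branch passes to Sarita's issue by representation.
Deepa's line is the sole branch at this level, so the full 1/4 passes to Deepa's issue by representation.
The 1/4 is divided into 3 equal shares of 1/12 among Jayant, Ishita, Tarun.
Jayant is living and takes 1/12.
Ishita is living and takes 1/12.
Tarun is living and takes 1/12.

Ishita 1/12; Jayant 1/12; Lakshmi 1/4; Rajiv 1/8; Tarun 1/12; Usha 1/4; Yamini 1/8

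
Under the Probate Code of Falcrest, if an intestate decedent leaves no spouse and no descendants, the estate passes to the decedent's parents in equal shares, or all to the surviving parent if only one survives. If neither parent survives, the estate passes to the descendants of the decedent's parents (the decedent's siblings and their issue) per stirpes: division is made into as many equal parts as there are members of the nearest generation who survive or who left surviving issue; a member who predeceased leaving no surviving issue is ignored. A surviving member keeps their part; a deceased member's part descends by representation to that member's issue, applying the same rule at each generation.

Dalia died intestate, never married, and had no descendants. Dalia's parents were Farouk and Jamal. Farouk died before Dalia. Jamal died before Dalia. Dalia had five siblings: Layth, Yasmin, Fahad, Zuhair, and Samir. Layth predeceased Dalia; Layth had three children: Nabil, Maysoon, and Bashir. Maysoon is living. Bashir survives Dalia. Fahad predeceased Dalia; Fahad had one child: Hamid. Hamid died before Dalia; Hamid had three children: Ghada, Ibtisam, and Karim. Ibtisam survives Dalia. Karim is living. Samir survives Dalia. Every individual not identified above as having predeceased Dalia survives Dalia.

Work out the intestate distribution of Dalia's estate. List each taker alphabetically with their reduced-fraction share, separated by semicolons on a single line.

Bashir 1/15; Ghada 1/15; Ibtisam 1/15; Karim 1/15; Maysoon 1/15; Nabil 1/15; Samir 1/5; Yasmin 1/5; Zuhair 1/5

Neither parent survives and there are no descendants, so the estate passes to Dalia's siblings and their issue per stirpes.
The estate is divided into 5 equal shares of 1/5 among Layth, Yasmin, Fahad, Zuhair, Samir.
Layth predeceased; the 1/5 allotted to Layth's branch passes to Layth's issue by representation.
The 1/5 is divided into 3 equal shares of 1/15 among Nabil, Maysoon, Bashir.
Nabil is living and takes 1/15.
Maysoon is living and takes 1/15.
Bashir is living and takes 1/15.
Yasmin is living and takes 1/5.
Fahad predeceased; the 1/5 allotted to Fahad's branch passes to Fahad's issue by representation.
Hamid's line is the sole branch at this level, so the full 1/5 passes to Hamid's issue by representation.
The 1/5 is divided into 3 equal shares of 1/15 among Ghada, Ibtisam, Karim.
Ghada is living and takes 1/15.
Ibtisam is living and takes 1/15.
Karim is living and takes 1/15.
Zuhair is living and takes 1/5.
Samir is living and takes 1/5.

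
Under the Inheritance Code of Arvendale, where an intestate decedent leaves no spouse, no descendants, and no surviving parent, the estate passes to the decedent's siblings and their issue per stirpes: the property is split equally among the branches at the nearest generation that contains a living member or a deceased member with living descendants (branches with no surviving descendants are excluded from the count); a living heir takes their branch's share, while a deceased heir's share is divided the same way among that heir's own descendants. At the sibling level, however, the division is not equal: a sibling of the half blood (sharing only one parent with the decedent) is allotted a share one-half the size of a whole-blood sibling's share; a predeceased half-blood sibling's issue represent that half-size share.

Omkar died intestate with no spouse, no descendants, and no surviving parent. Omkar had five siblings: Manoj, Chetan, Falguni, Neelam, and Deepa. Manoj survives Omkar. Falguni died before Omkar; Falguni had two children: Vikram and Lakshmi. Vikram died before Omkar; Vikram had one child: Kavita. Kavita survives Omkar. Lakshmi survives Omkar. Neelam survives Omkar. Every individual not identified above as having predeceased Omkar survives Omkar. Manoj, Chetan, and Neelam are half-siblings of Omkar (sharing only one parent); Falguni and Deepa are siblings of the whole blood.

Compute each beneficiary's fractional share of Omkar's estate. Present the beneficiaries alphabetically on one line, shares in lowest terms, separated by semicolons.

No spouse, descendants, or parent survives, so the estate passes to Omkar's siblings per stirpes.
Half-blood siblings count for one-half the weight of whole-blood siblings at the initial division.
Dividing 1 in proportion to weights (total weight 7/2): Manoj (weight 1/2) → 1/7; Chetan (weight 1/2) → 1/7; Falguni (weight 1) → 2/7; Neelam (weight 1/2) → 1/7; Deepa (weight 1) → 2/7.
Manoj is living and takes 1/7.
Chetan is living and takes 1/7.
Falguni predeceased; the 2/7 allotted to Falguni's branch passes to Falguni's issue by representation.
The 2/7 is divided into 2 equal shares of 1/7 among Vikram, Lakshmi.
Vikram predeceased; the 1/7 allotted to Vikram's branch passes to Vikram's issue by representation.
Kavita is the sole taker at this level and receives the full 1/7.
Lakshmi is living and takes 1/7.
Neelam is living and takes 1/7.
Deepa is living and takes 2/7.

Chetan 1/7; Deepa 2/7; Kavita 1/7; Lakshmi 1/7; Manoj 1/7; Neelam 1/7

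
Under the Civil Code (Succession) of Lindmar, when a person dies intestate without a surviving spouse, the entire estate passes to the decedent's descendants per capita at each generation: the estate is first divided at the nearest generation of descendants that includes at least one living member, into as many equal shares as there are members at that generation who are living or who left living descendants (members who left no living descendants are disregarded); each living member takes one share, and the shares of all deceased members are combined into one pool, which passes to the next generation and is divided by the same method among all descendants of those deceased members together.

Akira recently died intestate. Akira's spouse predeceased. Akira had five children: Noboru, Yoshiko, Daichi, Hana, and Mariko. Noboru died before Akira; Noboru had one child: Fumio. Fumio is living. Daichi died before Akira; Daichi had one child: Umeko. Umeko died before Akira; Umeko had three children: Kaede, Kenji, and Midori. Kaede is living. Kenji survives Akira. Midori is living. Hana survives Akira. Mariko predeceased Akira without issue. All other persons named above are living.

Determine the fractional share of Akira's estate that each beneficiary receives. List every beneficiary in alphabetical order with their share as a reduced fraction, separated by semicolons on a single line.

Fumio 1/4; Hana 1/4; Kaede 1/12; Kenji 1/12; Midori 1/12; Yoshiko 1/4

There is no surviving spouse, so the entire estate passes to Akira's descendants per capita at each generation.
At generation 1 (Noboru, Yoshiko, Daichi, Hana) there are 4 shares of (1)/4 = 1/4 each.
Living: Yoshiko and Hana — each takes 1/4.
Deceased: Noboru and Daichi. Their combined 1/2 is pooled and carried to generation 2.
At generation 2 (Fumio, Umeko) there are 2 shares of (1/2)/2 = 1/4 each.
Living: Fumio — each takes 1/4.
Deceased: Umeko. That 1/4 share is carried to generation 3.
At generation 3 (Kaede, Kenji, Midori) there are 3 shares of (1/4)/3 = 1/12 each.
Living: Kaede, Kenji, and Midori — each takes 1/12.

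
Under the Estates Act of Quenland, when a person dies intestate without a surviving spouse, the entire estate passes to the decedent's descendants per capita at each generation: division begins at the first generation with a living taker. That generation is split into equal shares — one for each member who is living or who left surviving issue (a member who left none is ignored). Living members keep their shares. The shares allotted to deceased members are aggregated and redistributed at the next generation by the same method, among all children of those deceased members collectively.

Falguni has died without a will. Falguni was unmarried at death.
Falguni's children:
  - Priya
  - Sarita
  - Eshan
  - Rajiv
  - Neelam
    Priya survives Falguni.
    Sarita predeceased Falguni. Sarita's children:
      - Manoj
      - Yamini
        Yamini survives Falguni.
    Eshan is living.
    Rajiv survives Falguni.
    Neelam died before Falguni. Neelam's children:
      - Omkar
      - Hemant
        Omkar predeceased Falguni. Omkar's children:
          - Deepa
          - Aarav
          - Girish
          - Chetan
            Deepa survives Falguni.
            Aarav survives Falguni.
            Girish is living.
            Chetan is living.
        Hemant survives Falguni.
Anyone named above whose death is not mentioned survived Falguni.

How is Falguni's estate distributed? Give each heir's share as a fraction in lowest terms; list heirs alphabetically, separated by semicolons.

There is no surviving spouse, so the entire estate passes to Falguni's descendants per capita at each generation.
At generation 1 (Priya, Sarita, Eshan, Rajiv, Neelam) there are 5 shares of (1)/5 = 1/5 each.
Living: Priya, Eshan, and Rajiv — each takes 1/5.
Deceased: Sarita and Neelam. Their combined 2/5 is pooled and carried to generation 2.
At generation 2 (Manoj, Yamini, Omkar, Hemant) there are 4 shares of (2/5)/4 = 1/10 each.
Living: Manoj, Yamini, and Hemant — each takes 1/10.
Deceased: Omkar. That 1/10 share is carried to generation 3.
At generation 3 (Deepa, Aarav, Girish, Chetan) there are 4 shares of (1/10)/4 = 1/40 each.
Living: Deepa, Aarav, Girish, and Chetan — each takes 1/40.

Aarav 1/40; Chetan 1/40; Deepa 1/40; Eshan 1/5; Girish 1/40; Hemant 1/10; Manoj 1/10; Priya 1/5; Rajiv 1/5; Yamini 1/10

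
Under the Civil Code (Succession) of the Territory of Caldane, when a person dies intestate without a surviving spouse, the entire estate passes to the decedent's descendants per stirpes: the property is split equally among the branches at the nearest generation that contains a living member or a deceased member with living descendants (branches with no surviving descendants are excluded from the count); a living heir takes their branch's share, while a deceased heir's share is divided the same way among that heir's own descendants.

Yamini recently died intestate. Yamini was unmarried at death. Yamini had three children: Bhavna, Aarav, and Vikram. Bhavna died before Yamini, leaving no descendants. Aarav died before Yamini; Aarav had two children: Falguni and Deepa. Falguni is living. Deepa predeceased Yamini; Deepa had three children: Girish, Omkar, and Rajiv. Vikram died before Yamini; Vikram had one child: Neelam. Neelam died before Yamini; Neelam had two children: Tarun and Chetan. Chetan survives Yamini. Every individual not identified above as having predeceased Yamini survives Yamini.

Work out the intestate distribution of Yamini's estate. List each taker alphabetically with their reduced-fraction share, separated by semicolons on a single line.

There is no surviving spouse, so the entire estate passes to Yamini's descendants per stirpes.
Bhavna left no surviving issue, so that branch lapses and is disregarded.
The estate is divided into 2 equal shares of 1/2 among Aarav, Vikram.
Aarav predeceased; the 1/2 allotted to Aarav's branch passes to Aarav's issue by representation.
The 1/2 is divided into 2 equal shares of 1/4 among Falguni, Deepa.
Falguni is living and takes 1/4.
Deepa predeceased; the 1/4 allotted to Deepa's branch passes to Deepa's issue by representation.
The 1/4 is divided into 3 equal shares of 1/12 among Girish, Omkar, Rajiv.
Girish is living and takes 1/12.
Omkar is living and takes 1/12.
Rajiv is living and takes 1/12.
Vikram predeceased; the 1/2 allotted to Vikram's branch passes to Vikram's issue by representation.
Neelam's line is the sole branch at this level, so the full 1/2 passes to Neelam's issue by representation.
The 1/2 is divided into 2 equal shares of 1/4 among Tarun, Chetan.
Tarun is living and takes 1/4.
Chetan is living and takes 1/4.

Chetan 1/4; Falguni 1/4; Girish 1/12; Omkar 1/12; Rajiv 1/12; Tarun 1/4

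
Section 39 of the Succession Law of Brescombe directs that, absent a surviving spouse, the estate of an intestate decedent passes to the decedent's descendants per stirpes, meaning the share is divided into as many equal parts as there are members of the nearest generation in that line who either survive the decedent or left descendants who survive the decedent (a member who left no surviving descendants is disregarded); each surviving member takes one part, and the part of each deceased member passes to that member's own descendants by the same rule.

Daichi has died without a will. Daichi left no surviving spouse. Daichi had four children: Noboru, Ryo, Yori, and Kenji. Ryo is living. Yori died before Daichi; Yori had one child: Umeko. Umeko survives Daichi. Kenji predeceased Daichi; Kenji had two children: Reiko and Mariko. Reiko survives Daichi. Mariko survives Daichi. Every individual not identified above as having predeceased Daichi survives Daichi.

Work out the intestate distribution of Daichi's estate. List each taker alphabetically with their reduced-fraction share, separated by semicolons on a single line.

Mariko 1/8; Noboru 1/4; Reiko 1/8; Ryo 1/4; Umeko 1/4

There is no surviving spouse, so the entire estate passes to Daichi's descendants per stirpes.
The estate is divided into 4 equal shares of 1/4 among Noboru, Ryo, Yori, Kenji.
Noboru is living and takes 1/4.
Ryo is living and takes 1/4.
Yori predeceased; the 1/4 allotted to Yori's branch passes to Yori's issue by representation.
Umeko is the sole taker at this level and receives the full 1/4.
Kenji predeceased; the 1/4 allotted to Kenji's branch passes to Kenji's issue by representation.
The 1/4 is divided into 2 equal shares of 1/8 among Reiko, Mariko.
Reiko is living and takes 1/8.
Mariko is living and takes 1/8.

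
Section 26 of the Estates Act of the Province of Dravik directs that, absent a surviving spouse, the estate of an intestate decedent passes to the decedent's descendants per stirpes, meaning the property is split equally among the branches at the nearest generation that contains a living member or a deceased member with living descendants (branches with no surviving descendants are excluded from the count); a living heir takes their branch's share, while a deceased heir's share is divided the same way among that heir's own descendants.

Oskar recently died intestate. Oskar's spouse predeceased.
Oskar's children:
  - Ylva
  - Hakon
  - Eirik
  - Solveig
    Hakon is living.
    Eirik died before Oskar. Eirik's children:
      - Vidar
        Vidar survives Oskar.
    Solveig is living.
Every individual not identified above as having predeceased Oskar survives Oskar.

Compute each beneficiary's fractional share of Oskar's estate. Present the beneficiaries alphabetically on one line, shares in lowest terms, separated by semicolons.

Hakon 1/4; Solveig 1/4; Vidar 1/4; Ylva 1/4

There is no surviving spouse, so the entire estate passes to Oskar's descendants per stirpes.
The estate is divided into 4 equal shares of 1/4 among Ylva, Hakon, Eirik, Solveig.
Ylva is living and takes 1/4.
Hakon is living and takes 1/4.
Eirik predeceased; the 1/4 allotted to Eirik's branch passes to Eirik's issue by representation.
Vidar is the sole taker at this level and receives the full 1/4.
Solveig is living and takes 1/4.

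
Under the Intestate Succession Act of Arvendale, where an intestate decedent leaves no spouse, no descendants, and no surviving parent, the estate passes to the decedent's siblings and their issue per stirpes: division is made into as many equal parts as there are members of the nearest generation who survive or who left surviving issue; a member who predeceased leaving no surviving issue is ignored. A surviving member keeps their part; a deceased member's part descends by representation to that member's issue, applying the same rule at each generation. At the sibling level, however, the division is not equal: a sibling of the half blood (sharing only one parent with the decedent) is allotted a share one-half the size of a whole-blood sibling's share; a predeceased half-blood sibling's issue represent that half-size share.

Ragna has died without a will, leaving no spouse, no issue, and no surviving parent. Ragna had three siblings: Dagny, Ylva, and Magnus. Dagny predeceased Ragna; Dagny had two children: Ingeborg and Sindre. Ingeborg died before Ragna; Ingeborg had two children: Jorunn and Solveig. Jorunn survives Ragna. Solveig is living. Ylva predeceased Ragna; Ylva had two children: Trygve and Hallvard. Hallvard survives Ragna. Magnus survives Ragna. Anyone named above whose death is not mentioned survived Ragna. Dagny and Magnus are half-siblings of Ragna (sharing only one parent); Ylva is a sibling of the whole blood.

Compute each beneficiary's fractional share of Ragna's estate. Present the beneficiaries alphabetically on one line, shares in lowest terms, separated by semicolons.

Hallvard 1/4; Jorunn 1/16; Magnus 1/4; Sindre 1/8; Solveig 1/16; Trygve 1/4

No spouse, descendants, or parent survives, so the estate passes to Ragna's siblings per stirpes.
Half-blood siblings count for one-half the weight of whole-blood siblings at the initial division.
Dividing 1 in proportion to weights (total weight 2): Dagny (weight 1/2) → 1/4; Ylva (weight 1) → 1/2; Magnus (weight 1/2) → 1/4.
Dagny predeceased; the 1/4 allotted to Dagny's branch passes to Dagny's issue by representation.
The 1/4 is divided into 2 equal shares of 1/8 among Ingeborg, Sindre.
Ingeborg predeceased; the 1/8 allotted to Ingeborg's branch passes to Ingeborg's issue by representation.
The 1/8 is divided into 2 equal shares of 1/16 among Jorunn, Solveig.
Jorunn is living and takes 1/16.
Solveig is living and takes 1/16.
Sindre is living and takes 1/8.
Ylva predeceased; the 1/2 allotted to Ylva's branch passes to Ylva's issue by representation.
The 1/2 is divided into 2 equal shares of 1/4 among Trygve, Hallvard.
Trygve is living and takes 1/4.
Hallvard is living and takes 1/4.
Magnus is living and takes 1/4.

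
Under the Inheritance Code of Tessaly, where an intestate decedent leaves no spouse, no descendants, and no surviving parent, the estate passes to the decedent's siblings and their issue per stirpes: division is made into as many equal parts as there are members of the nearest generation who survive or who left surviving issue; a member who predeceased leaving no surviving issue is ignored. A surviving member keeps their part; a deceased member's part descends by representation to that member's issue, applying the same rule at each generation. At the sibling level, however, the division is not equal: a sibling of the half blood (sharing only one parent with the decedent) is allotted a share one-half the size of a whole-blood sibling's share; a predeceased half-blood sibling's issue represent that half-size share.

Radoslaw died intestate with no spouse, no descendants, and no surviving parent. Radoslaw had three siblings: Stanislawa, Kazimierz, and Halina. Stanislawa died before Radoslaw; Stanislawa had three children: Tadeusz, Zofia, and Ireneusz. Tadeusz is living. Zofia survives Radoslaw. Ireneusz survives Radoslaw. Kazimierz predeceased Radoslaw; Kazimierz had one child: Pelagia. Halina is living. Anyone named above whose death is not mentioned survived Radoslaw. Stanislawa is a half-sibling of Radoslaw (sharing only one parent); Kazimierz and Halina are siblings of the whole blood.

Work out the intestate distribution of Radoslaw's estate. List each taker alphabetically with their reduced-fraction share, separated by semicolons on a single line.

Halina 2/5; Ireneusz 1/15; Pelagia 2/5; Tadeusz 1/15; Zofia 1/15

No spouse, descendants, or parent survives, so the estate passes to Radoslaw's siblings per stirpes.
Half-blood siblings count for one-half the weight of whole-blood siblings at the initial division.
Dividing 1 in proportion to weights (total weight 5/2): Stanislawa (weight 1/2) → 1/5; Kazimierz (weight 1) → 2/5; Halina (weight 1) → 2/5.
Stanislawa predeceased; the 1/5 allotted to Stanislawa's branch passes to Stanislawa's issue by representation.
The 1/5 is divided into 3 equal shares of 1/15 among Tadeusz, Zofia, Ireneusz.
Tadeusz is living and takes 1/15.
Zofia is living and takes 1/15.
Ireneusz is living and takes 1/15.
Kazimierz predeceased; the 2/5 allotted to Kazimierz's branch passes to Kazimierz's issue by representation.
Pelagia is the sole taker at this level and receives the full 2/5.
Halina is living and takes 2/5.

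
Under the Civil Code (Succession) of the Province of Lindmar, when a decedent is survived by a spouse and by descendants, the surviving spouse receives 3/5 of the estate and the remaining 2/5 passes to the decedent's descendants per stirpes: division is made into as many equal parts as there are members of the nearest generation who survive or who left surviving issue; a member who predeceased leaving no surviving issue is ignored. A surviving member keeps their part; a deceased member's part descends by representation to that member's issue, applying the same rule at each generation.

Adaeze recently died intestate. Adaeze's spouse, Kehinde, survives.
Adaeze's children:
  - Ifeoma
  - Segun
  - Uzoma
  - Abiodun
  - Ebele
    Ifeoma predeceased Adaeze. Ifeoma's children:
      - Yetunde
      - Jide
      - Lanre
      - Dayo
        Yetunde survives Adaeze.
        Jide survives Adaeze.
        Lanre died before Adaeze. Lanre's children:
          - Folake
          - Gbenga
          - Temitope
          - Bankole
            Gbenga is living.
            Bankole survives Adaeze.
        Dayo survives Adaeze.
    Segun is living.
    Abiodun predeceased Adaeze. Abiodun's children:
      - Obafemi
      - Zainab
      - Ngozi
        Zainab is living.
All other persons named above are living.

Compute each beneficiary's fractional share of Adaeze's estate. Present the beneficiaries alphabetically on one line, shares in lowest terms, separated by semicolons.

Kehinde, as surviving spouse, takes 3/5.
The remaining 2/5 passes to Adaeze's descendants per stirpes.
The 2/5 is divided into 5 equal shares of 2/25 among Ifeoma, Segun, Uzoma, Abiodun, Ebele.
Ifeoma predeceased; the 2/25 allotted to Ifeoma's branch passes to Ifeoma's issue by representation.
The 2/25 is divided into 4 equal shares of 1/50 among Yetunde, Jide, Lanre, Dayo.
Yetunde is living and takes 1/50.
Jide is living and takes 1/50.
Lanre predeceased; the 1/50 allotted to Lanre's branch passes to Lanre's issue by representation.
The 1/50 is divided into 4 equal shares of 1/200 among Folake, Gbenga, Temitope, Bankole.
Folake is living and takes 1/200.
Gbenga is living and takes 1/200.
Temitope is living and takes 1/200.
Bankole is living and takes 1/200.
Dayo is living and takes 1/50.
Segun is living and takes 2/25.
Uzoma is living and takes 2/25.
Abiodun predeceased; the 2/25 allotted to Abiodun's branch passes to Abiodun's issue by representation.
The 2/25 is divided into 3 equal shares of 2/75 among Obafemi, Zainab, Ngozi.
Obafemi is living and takes 2/75.
Zainab is living and takes 2/75.
Ngozi is living and takes 2/75.
Ebele is living and takes 2/25.

Bankole 1/200; Dayo 1/50; Ebele 2/25; Folake 1/200; Gbenga 1/200; Jide 1/50; Kehinde 3/5; Ngozi 2/75; Obafemi 2/75; Segun 2/25; Temitope 1/200; Uzoma 2/25; Yetunde 1/50; Zainab 2/75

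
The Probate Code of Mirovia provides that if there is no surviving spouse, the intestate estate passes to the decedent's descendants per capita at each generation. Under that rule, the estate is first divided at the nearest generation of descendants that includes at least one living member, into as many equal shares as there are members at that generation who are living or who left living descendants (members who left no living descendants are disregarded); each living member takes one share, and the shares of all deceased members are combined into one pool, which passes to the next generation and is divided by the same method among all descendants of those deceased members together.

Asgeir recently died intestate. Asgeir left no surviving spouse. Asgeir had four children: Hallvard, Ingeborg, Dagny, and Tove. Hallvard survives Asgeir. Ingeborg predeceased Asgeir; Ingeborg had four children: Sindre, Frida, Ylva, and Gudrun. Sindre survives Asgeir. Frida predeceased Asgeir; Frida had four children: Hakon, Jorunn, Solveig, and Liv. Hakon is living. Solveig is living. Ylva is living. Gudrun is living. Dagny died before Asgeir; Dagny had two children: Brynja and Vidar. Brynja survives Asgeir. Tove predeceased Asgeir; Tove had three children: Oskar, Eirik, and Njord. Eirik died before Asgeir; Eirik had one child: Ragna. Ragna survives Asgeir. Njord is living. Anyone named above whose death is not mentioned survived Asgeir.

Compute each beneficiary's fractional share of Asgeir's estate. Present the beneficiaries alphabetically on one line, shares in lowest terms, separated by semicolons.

Brynja 1/12; Gudrun 1/12; Hakon 1/30; Hallvard 1/4; Jorunn 1/30; Liv 1/30; Njord 1/12; Oskar 1/12; Ragna 1/30; Sindre 1/12; Solveig 1/30; Vidar 1/12; Ylva 1/12

There is no surviving spouse, so the entire estate passes to Asgeir's descendants per capita at each generation.
At generation 1 (Hallvard, Ingeborg, Dagny, Tove) there are 4 shares of (1)/4 = 1/4 each.
Living: Hallvard — each takes 1/4.
Deceased: Ingeborg, Dagny, and Tove. Their combined 3/4 is pooled and carried to generation 2.
At generation 2 (Sindre, Frida, Ylva, Gudrun, Brynja, Vidar, Oskar, Eirik, Njord) there are 9 shares of (3/4)/9 = 1/12 each.
Living: Sindre, Ylva, Gudrun, Brynja, Vidar, Oskar, and Njord — each takes 1/12.
Deceased: Frida and Eirik. Their combined 1/6 is pooled and carried to generation 3.
At generation 3 (Hakon, Jorunn, Solveig, Liv, Ragna) there are 5 shares of (1/6)/5 = 1/30 each.
Living: Hakon, Jorunn, Solveig, Liv, and Ragna — each takes 1/30.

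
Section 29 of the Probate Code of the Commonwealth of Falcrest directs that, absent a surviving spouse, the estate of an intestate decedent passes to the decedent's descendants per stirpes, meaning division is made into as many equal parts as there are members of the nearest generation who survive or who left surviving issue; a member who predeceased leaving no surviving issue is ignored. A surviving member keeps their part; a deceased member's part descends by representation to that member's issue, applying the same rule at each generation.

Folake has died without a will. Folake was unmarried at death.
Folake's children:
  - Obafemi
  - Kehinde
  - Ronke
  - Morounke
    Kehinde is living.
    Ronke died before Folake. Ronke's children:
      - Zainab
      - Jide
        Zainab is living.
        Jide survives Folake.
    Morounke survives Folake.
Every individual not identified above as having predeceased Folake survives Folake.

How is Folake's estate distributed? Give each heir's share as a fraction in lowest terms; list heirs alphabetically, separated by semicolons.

There is no surviving spouse, so the entire estate passes to Folake's descendants per stirpes.
The estate is divided into 4 equal shares of 1/4 among Obafemi, Kehinde, Ronke, Morounke.
Obafemi is living and takes 1/4.
Kehinde is living and takes 1/4.
Ronke predeceased; the 1/4 allotted to Ronke's branch passes to Ronke's issue by representation.
The 1/4 is divided into 2 equal shares of 1/8 among Zainab, Jide.
Zainab is living and takes 1/8.
Jide is living and takes 1/8.
Morounke is living and takes 1/4.

Jide 1/8; Kehinde 1/4; Morounke 1/4; Obafemi 1/4; Zainab 1/8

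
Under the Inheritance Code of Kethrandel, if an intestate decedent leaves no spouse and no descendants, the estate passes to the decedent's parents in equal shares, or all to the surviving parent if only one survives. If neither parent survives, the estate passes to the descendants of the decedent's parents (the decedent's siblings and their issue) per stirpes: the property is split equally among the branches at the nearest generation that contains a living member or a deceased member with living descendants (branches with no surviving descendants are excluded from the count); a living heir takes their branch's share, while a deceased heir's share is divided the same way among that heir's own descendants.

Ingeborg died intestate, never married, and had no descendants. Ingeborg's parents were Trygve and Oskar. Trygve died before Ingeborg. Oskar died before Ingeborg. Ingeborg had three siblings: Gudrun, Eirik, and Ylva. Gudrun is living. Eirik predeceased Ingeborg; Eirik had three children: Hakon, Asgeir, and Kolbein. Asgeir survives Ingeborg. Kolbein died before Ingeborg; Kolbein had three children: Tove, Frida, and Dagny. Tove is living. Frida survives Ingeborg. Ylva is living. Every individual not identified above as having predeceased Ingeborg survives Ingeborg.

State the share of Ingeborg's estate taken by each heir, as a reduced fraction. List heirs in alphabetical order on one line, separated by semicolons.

Neither parent survives and there are no descendants, so the estate passes to Ingeborg's siblings and their issue per stirpes.
The estate is divided into 3 equal shares of 1/3 among Gudrun, Eirik, Ylva.
Gudrun is living and takes 1/3.
Eirik predeceased; the 1/3 allotted to Eirik's branch passes to Eirik's issue by representation.
The 1/3 is divided into 3 equal shares of 1/9 among Hakon, Asgeir, Kolbein.
Hakon is living and takes 1/9.
Asgeir is living and takes 1/9.
Kolbein predeceased; the 1/9 allotted to Kolbein's branch passes to Kolbein's issue by representation.
The 1/9 is divided into 3 equal shares of 1/27 among Tove, Frida, Dagny.
Tove is living and takes 1/27.
Frida is living and takes 1/27.
Dagny is living and takes 1/27.
Ylva is living and takes 1/3.

Asgeir 1/9; Dagny 1/27; Frida 1/27; Gudrun 1/3; Hakon 1/9; Tove 1/27; Ylva 1/3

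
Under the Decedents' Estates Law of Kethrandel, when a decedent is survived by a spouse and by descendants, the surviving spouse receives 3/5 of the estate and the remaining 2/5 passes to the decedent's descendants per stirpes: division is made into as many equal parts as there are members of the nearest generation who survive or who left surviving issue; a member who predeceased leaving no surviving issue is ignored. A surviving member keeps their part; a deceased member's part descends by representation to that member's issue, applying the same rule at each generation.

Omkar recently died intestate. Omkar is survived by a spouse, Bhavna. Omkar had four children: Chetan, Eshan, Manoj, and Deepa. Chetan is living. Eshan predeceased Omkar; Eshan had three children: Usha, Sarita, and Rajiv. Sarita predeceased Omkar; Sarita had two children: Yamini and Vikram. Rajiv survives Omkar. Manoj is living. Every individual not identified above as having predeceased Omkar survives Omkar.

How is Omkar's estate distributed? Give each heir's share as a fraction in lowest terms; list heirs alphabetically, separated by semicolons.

Bhavna, as surviving spouse, takes 3/5.
The remaining 2/5 passes to Omkar's descendants per stirpes.
The 2/5 is divided into 4 equal shares of 1/10 among Chetan, Eshan, Manoj, Deepa.
Chetan is living and takes 1/10.
Eshan predeceased; the 1/10 allotted to Eshan's branch passes to Eshan's issue by representation.
The 1/10 is divided into 3 equal shares of 1/30 among Usha, Sarita, Rajiv.
Usha is living and takes 1/30.
Sarita predeceased; the 1/30 allotted to Sarita's branch passes to Sarita's issue by representation.
The 1/30 is divided into 2 equal shares of 1/60 among Yamini, Vikram.
Yamini is living and takes 1/60.
Vikram is living and takes 1/60.
Rajiv is living and takes 1/30.
Manoj is living and takes 1/10.
Deepa is living and takes 1/10.

Bhavna 3/5; Chetan 1/10; Deepa 1/10; Manoj 1/10; Rajiv 1/30; Usha 1/30; Vikram 1/60; Yamini 1/60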